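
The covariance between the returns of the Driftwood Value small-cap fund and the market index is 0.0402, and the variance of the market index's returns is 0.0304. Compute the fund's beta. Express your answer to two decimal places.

1.32

β = Cov(Rp, Rm) / Var(Rm) = 0.0402 / 0.0304 = 1.3224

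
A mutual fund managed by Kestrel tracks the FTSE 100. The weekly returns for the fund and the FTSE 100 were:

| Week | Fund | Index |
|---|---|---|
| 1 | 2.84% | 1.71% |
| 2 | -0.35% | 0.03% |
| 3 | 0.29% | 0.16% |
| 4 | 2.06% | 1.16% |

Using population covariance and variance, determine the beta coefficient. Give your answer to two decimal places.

1.83

r̄p = 1.2100%,  r̄m = 0.7650%
Cov = Σ(rp − r̄p)(rm − r̄m) / 4 = 0.8948
Var(rm) = Σ(rm − r̄m)² / 4 = 0.4888
β = Cov / Var = 0.8948 / 0.4888 = 1.8306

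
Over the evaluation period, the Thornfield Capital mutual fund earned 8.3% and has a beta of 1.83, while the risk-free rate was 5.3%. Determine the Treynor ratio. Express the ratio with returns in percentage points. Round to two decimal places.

Treynor = (Rp − Rf) / β = (8.3% − 5.3%) / 1.83 = 3.00 / 1.83 = 1.6393

1.64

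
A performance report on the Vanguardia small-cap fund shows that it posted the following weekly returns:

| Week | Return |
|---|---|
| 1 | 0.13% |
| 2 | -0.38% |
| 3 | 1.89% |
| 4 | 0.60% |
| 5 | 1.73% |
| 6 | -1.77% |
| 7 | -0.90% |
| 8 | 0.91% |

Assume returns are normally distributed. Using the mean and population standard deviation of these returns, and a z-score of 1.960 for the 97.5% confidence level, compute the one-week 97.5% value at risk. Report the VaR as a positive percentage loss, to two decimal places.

r̄ = (0.13 − 0.38 + 1.89 + 0.6 + 1.73 − 1.77 − 0.9 + 0.91) / 8 = 0.2763%
Σ(r − r̄)² = (0.13 − 0.2763)² + (-0.38 − 0.2763)² + (1.89 − 0.2763)² + … = 11.2468
population σ = √(11.2468 / 8) = √1.4059 = 1.1857%
VaR = −(r̄ − z·σ) = −(0.2763 − 1.960 × 1.1857) = −(-2.0477) = 2.0477%

2.05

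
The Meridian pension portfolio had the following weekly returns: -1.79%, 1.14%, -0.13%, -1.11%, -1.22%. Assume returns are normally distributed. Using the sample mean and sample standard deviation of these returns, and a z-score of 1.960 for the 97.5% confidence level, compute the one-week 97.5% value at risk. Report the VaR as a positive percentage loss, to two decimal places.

2.88

μ = (-1.79 + 1.14 − 0.13 − 1.11 − 1.22) / 5 = -0.6220%
Σ(r − μ)² = (-1.79 − (-0.6220))² + (1.14 − (-0.6220))² + … = 5.3067
σ = √[5.3067 / 4] = 1.1518%
VaR = −(μ − z·σ) = −(-0.6220 − 1.960 × 1.1518) = −(-2.8795) = 2.8795%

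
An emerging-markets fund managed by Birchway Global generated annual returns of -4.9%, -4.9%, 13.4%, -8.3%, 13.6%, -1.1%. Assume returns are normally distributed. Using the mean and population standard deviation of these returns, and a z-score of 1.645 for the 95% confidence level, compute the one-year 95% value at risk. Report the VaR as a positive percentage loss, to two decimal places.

13.30

r̄ = (-4.9 − 4.9 + 13.4 − 8.3 + 13.6 − 1.1) / 6 = 1.3000%
Population std dev = √[472.5000 / 6] = 8.8741%
VaR = −(r̄ − z·σ) = −(1.3000 − 1.645 × 8.8741) = −(-13.2979) = 13.2979%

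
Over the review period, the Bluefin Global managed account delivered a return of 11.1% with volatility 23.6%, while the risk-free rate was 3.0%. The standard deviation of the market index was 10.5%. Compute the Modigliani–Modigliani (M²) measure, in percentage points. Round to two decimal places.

6.60

Sharpe = (Rp − Rf) / σp = (11.1% − 3.0%) / 23.6% = 0.3432
M² = Rf + Sharpe × σm = 3.0% + 0.3432 × 10.5% = 6.6036%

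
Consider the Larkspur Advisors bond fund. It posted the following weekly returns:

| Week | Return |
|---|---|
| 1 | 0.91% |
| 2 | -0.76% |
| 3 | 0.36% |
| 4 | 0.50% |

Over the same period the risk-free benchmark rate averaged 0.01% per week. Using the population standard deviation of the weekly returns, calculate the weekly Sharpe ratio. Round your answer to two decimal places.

0.39

r̄ = (0.91 − 0.76 + 0.36 + 0.5) / 4 = 1.010 / 4 = 0.2525%
Population σ = √[Σ(r − r̄)² / 4] = √[1.5303 / 4] = √0.3826 = 0.6185%
Sharpe = (r̄ − rf) / σ = (0.2525 − 0.01) / 0.6185 = 0.2425 / 0.6185 = 0.3921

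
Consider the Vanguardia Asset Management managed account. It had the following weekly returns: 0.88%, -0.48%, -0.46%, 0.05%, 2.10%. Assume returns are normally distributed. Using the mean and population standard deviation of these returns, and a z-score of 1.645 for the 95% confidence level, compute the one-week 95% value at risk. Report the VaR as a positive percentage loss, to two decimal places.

1.19

r̄ = (0.88 − 0.48 − 0.46 + 0.05 + 2.1) / 5 = 2.090 / 5 = 0.4180%
Σ(r − r̄)² = (0.88 − 0.4180)² + (-0.48 − 0.4180)² + (-0.46 − 0.4180)² + … = 4.7553
σ = √[4.7553 / 5] = 0.9752%
VaR = −(r̄ − z·σ) = −(0.4180 − 1.645 × 0.9752) = −(-1.1862) = 1.1862%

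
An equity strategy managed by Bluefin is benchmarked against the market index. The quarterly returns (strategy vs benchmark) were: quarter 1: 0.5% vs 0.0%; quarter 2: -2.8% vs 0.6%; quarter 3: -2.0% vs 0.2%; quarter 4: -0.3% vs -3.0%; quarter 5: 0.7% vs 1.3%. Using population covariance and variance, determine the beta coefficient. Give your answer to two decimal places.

r̄p = -0.7800%,  r̄m = -0.1800%
Cov = Σ(rp − r̄p)(rm − r̄m) / 5 = -0.1944
Var(rm) = Σ(rm − r̄m)² / 5 = 2.1856
β = Cov / Var = -0.1944 / 2.1856 = -0.0889

-0.09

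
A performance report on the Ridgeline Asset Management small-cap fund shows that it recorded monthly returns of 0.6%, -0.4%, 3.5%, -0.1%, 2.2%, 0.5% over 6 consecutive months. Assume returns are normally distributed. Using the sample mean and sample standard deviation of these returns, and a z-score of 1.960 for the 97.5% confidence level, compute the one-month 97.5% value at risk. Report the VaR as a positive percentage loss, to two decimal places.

1.89

μ = (0.6 − 0.4 + 3.5 − 0.1 + 2.2 + 0.5) / 6 = 6.30 / 6 = 1.0500%
Σ(r − μ)² = (0.6 − 1.0500)² + (-0.4 − 1.0500)² + … = 11.2550
sample σ = √(11.2550 / 5) = √2.2510 = 1.5003%
VaR = −(μ − z·σ) = −(1.0500 − 1.960 × 1.5003) = −(-1.8906) = 1.8906%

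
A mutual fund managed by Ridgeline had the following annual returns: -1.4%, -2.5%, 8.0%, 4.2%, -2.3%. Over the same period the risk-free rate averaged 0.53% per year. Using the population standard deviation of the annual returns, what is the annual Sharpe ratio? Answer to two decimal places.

r̄ = (-1.4 − 2.5 + 8 + 4.2 − 2.3) / 5 = 6.00 / 5 = 1.2000%
Population σ = √[Σ(r − r̄)² / 5] = √[87.9400 / 5] = √17.5880 = 4.1938%
Sharpe = (r̄ − rf) / σ = (1.2000 − 0.53) / 4.1938 = 0.6700 / 4.1938 = 0.1598

0.16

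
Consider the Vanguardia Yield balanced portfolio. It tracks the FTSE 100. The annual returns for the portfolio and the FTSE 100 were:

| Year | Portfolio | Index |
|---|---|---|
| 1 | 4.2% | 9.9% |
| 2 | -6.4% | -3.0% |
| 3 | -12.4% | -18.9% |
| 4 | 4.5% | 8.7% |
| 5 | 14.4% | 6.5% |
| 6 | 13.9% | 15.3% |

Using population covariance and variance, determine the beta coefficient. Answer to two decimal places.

0.77

r̄p = 3.0333%,  r̄m = 3.0833%
Cov = Σ(rp − r̄p)(rm − r̄m) / 6 = 97.4072
Var(rm) = Σ(rm − r̄m)² / 6 = 126.5347
β = Cov / Var = 97.4072 / 126.5347 = 0.7698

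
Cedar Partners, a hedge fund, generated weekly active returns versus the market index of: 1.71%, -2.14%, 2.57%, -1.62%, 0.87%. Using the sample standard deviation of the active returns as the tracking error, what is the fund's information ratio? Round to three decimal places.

0.134

Mean return r̄ = 1.390 / 5 = 0.2780%
Σ(r − r̄)² = 17.1035; sample σ = √(17.1035/4) = 2.0678%
IR = r̄ / tracking error = 0.2780 / 2.0678 = 0.1344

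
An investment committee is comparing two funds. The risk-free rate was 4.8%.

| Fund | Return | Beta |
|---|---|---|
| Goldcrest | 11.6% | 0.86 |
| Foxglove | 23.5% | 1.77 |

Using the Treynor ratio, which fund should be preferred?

Goldcrest: Treynor = (11.6% − 4.8%) / 0.86 = 7.907
Foxglove: Treynor = (23.5% − 4.8%) / 1.77 = 10.565
Highest: Foxglove (10.565).

Foxglove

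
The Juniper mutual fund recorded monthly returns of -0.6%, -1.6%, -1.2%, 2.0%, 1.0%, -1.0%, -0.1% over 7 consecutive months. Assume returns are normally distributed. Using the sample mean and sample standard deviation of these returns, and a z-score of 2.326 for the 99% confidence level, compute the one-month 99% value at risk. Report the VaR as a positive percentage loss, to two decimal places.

Mean return r̄ = -1.50 / 7 = -0.2143%
Σ(r − r̄)² = (-0.6 − (-0.2143))² + (-1.6 − (-0.2143))² + … = 10.0486
sample σ = √(10.0486 / 6) = √1.6748 = 1.2941%
VaR = −(r̄ − z·σ) = −(-0.2143 − 2.326 × 1.2941) = −(-3.2244) = 3.2244%

3.22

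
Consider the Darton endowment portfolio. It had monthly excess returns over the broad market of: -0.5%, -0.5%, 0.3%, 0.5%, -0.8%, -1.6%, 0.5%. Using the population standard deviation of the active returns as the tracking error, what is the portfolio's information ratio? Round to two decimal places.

r̄ = (-0.5 − 0.5 + 0.3 + 0.5 − 0.8 − 1.6 + 0.5) / 7 = -0.3000%
Σ(r − r̄)² = (-0.5 − (-0.3000))² + (-0.5 − (-0.3000))² + (0.3 − (-0.3000))² + … = 3.6600
σ = √[3.6600 / 7] = 0.7231%
IR = r̄ / tracking error = -0.3000 / 0.7231 = -0.4149

-0.41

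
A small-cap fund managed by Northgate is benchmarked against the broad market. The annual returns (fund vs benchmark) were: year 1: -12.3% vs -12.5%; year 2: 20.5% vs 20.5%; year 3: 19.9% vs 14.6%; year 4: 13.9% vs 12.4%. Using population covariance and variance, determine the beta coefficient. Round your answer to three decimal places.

r̄p = 10.5000%,  r̄m = 8.7500%
Cov = Σ(rp − r̄p)(rm − r̄m) / 4 = 167.3500
Var(rm) = Σ(rm − r̄m)² / 4 = 159.2925
β = Cov / Var = 167.3500 / 159.2925 = 1.0506

1.051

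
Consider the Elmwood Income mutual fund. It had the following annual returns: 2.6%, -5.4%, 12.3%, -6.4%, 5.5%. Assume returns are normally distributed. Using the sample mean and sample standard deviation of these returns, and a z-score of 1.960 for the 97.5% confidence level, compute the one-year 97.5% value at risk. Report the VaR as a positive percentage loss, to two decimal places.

r̄ = (2.6 − 5.4 + 12.3 − 6.4 + 5.5) / 5 = 8.60 / 5 = 1.7200%
Sample σ = √[Σ(r − r̄)² / 4] = √[243.6280 / 4] = √60.9070 = 7.8043%
VaR = −(r̄ − z·σ) = −(1.7200 − 1.960 × 7.8043) = −(-13.5764) = 13.5764%

13.58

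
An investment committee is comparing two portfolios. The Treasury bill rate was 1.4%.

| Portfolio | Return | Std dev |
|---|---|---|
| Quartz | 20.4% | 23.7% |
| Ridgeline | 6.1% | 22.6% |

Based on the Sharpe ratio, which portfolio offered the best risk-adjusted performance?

Quartz

Quartz: Sharpe ratio = (20.4% − 1.4%) / 23.7% = 0.802
Ridgeline: Sharpe ratio = (6.1% − 1.4%) / 22.6% = 0.208
Highest: Quartz (0.802).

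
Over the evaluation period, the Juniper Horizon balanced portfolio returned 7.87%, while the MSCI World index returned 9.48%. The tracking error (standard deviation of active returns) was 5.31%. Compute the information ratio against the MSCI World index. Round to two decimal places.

-0.30

IR = (Rp − Rb) / TE = (7.87% − 9.48%) / 5.31% = -1.61% / 5.31% = -0.3032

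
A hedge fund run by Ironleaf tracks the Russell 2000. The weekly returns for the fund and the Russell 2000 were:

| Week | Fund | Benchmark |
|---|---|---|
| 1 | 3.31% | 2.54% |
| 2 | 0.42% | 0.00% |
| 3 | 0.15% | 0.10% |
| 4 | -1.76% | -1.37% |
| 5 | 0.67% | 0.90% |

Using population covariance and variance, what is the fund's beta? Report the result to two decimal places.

r̄p = 0.5580%,  r̄m = 0.4340%
Cov = Σ(rp − r̄p)(rm − r̄m) / 5 = 2.0451
Var(rm) = Σ(rm − r̄m)² / 5 = 1.6413
β = Cov / Var = 2.0451 / 1.6413 = 1.2460

1.25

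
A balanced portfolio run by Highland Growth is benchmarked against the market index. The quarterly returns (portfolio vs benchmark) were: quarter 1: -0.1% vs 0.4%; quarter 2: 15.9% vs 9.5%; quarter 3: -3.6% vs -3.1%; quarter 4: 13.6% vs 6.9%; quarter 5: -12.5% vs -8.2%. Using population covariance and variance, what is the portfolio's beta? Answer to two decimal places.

1.65

r̄p = 2.6600%,  r̄m = 1.1000%
Cov = Σ(rp − r̄p)(rm − r̄m) / 5 = 68.7760
Var(rm) = Σ(rm − r̄m)² / 5 = 41.7640
β = Cov / Var = 68.7760 / 41.7640 = 1.6468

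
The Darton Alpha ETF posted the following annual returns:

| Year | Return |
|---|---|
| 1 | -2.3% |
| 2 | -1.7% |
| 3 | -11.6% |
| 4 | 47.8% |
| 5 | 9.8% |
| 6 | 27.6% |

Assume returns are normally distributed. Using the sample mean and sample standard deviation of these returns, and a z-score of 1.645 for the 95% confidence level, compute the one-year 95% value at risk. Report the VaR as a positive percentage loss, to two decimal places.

Mean return r̄ = 69.60 / 6 = 11.6000%
Σ(r − r̄)² = (-2.3 − 11.6000)² + (-1.7 − 11.6000)² + … = 2478.0200
σ = √[2478.0200 / 5] = 22.2622%
VaR = −(r̄ − z·σ) = −(11.6000 − 1.645 × 22.2622) = −(-25.0213) = 25.0213%

25.02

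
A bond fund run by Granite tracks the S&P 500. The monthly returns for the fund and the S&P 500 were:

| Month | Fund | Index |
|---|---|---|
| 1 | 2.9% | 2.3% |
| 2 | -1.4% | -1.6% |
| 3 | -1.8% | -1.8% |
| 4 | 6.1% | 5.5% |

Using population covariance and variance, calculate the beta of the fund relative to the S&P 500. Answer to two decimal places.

1.08

r̄p = 1.4500%,  r̄m = 1.1000%
Cov = Σ(rp − r̄p)(rm − r̄m) / 4 = 9.8300
Var(rm) = Σ(rm − r̄m)² / 4 = 9.1250
β = Cov / Var = 9.8300 / 9.1250 = 1.0773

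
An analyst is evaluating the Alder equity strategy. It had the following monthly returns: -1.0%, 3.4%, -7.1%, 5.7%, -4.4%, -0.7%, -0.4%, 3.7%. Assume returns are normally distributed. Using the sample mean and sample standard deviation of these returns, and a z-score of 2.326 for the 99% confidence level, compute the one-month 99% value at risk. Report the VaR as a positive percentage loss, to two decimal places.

10.09

r̄ = (-1 + 3.4 − 7.1 + 5.7 − 4.4 − 0.7 − 0.4 + 3.7) / 8 = -0.80 / 8 = -0.1000%
Sample σ = √[Σ(r − r̄)² / 7] = √[129.0800 / 7] = √18.4400 = 4.2942%
VaR = −(r̄ − z·σ) = −(-0.1000 − 2.326 × 4.2942) = −(-10.0883) = 10.0883%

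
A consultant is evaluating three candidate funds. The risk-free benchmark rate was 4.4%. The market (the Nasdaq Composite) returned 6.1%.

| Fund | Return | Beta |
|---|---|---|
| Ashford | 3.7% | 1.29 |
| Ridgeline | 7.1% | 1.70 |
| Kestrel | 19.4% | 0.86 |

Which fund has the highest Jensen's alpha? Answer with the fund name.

Ashford: α = 3.7% − [4.4% + 1.29 × (6.1% − 4.4%)] = -2.893
Ridgeline: α = 7.1% − [4.4% + 1.70 × (6.1% − 4.4%)] = -0.190
Kestrel: α = 19.4% − [4.4% + 0.86 × (6.1% − 4.4%)] = 13.538
Highest: Kestrel (13.538).

Kestrel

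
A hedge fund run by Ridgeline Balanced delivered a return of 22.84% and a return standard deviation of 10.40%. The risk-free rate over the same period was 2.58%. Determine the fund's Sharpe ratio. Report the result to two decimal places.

Sharpe = (Rp − Rf) / σp = (22.84% − 2.58%) / 10.40% = 20.26% / 10.40% = 1.9481

1.95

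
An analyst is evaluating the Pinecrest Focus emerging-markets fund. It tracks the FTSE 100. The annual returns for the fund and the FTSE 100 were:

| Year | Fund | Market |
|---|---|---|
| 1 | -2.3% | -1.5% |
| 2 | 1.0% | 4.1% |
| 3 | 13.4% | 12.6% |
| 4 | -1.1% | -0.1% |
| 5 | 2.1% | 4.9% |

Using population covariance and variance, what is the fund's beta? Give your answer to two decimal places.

r̄p = 2.6200%,  r̄m = 4.0000%
Cov = Σ(rp − r̄p)(rm − r̄m) / 5 = 26.8780
Var(rm) = Σ(rm − r̄m)² / 5 = 24.3680
β = Cov / Var = 26.8780 / 24.3680 = 1.1030

1.10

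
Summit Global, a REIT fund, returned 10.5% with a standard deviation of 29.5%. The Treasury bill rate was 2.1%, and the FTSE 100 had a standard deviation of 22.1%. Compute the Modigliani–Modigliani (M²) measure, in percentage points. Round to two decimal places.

Sharpe = (Rp − Rf) / σp = (10.5% − 2.1%) / 29.5% = 0.2847
M² = Rf + Sharpe × σm = 2.1% + 0.2847 × 22.1% = 8.3919%

8.39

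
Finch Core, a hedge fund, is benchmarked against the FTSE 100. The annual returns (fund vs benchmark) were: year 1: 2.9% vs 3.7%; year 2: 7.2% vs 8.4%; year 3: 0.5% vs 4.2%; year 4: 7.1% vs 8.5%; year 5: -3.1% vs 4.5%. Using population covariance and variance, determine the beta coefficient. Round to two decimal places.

r̄p = 2.9200%,  r̄m = 5.8600%
Cov = Σ(rp − r̄p)(rm − r̄m) / 5 = 6.8308
Var(rm) = Σ(rm − r̄m)² / 5 = 4.5384
β = Cov / Var = 6.8308 / 4.5384 = 1.5051

1.51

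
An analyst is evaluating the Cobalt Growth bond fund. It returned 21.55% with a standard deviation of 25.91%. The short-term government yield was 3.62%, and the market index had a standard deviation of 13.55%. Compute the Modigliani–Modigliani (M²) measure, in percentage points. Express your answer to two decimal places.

13.00

Sharpe = (Rp − Rf) / σp = (21.55% − 3.62%) / 25.91% = 0.6920
M² = Rf + Sharpe × σm = 3.62% + 0.6920 × 13.55% = 12.9966%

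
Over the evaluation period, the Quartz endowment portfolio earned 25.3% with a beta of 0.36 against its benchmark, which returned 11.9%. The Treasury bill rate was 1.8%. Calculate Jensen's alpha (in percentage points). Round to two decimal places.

CAPM expected return = Rf + β(Rm − Rf) = 1.8% + 0.36 × (11.9% − 1.8%) = 1.8 + 0.36 × 10.10 = 5.4360%
Jensen's α = Rp − E[R] = 25.3% − 5.4360% = 19.8640

19.86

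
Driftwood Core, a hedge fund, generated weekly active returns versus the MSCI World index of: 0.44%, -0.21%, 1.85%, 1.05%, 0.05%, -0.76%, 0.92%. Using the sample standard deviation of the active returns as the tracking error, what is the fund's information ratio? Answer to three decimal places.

0.545

μ = (0.44 − 0.21 + 1.85 + 1.05 + 0.05 − 0.76 + 0.92) / 7 = 3.340 / 7 = 0.4771%
Σ(r − μ)² = 4.5955; sample σ = √(4.5955/6) = 0.8752%
IR = μ / tracking error = 0.4771 / 0.8752 = 0.5451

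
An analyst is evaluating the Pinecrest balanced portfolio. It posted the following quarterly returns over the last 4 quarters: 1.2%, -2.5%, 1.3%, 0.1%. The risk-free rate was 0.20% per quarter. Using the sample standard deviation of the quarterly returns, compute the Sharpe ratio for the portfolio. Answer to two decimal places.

μ = (1.2 − 2.5 + 1.3 + 0.1) / 4 = 0.0250%
Sample σ = √[Σ(r − μ)² / 3] = √[9.3875 / 3] = √3.1292 = 1.7690%
Sharpe = (μ − rf) / σ = (0.0250 − 0.2) / 1.7690 = -0.1750 / 1.7690 = -0.0989

-0.10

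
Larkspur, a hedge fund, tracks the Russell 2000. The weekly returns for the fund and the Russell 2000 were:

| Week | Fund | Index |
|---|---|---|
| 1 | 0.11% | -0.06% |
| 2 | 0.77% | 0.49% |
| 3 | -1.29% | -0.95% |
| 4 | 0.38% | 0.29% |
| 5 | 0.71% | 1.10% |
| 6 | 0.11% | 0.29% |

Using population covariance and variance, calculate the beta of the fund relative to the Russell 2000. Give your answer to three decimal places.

1.029

r̄p = 0.1317%,  r̄m = 0.1933%
Cov = Σ(rp − r̄p)(rm − r̄m) / 6 = 0.3944
Var(rm) = Σ(rm − r̄m)² / 6 = 0.3834
β = Cov / Var = 0.3944 / 0.3834 = 1.0287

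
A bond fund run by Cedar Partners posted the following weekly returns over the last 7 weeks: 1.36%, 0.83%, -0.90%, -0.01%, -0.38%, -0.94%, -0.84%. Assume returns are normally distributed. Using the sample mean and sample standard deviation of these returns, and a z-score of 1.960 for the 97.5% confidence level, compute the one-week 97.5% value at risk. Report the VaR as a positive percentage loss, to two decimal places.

Mean return r̄ = -0.880 / 7 = -0.1257%
Σ(r − r̄)² = (1.36 − (-0.1257))² + (0.83 − (-0.1257))² + … = 4.9716
σ = √[4.9716 / 6] = 0.9103%
VaR = −(r̄ − z·σ) = −(-0.1257 − 1.960 × 0.9103) = −(-1.9099) = 1.9099%

1.91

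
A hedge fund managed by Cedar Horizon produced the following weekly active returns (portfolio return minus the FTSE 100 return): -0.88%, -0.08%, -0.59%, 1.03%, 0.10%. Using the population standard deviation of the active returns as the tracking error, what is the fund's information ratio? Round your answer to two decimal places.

r̄ = (-0.88 − 0.08 − 0.59 + 1.03 + 0.1) / 5 = -0.420 / 5 = -0.0840%
Population σ = √[Σ(r − r̄)² / 5] = √[2.1645 / 5] = √0.4329 = 0.6580%
IR = r̄ / tracking error = -0.0840 / 0.6580 = -0.1277

-0.13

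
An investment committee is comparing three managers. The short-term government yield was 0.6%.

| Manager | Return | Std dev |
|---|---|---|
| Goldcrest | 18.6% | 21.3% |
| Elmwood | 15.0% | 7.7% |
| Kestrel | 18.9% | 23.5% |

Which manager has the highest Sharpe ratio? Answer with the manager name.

Goldcrest: Sharpe ratio = (18.6% − 0.6%) / 21.3% = 0.845
Elmwood: Sharpe ratio = (15.0% − 0.6%) / 7.7% = 1.870
Kestrel: Sharpe ratio = (18.9% − 0.6%) / 23.5% = 0.779
Highest: Elmwood (1.870).

Elmwood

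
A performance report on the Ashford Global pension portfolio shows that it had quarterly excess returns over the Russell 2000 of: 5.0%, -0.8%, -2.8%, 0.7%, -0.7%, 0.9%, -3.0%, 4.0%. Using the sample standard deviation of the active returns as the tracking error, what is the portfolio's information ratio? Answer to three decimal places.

0.142

Mean return μ = 3.30 / 8 = 0.4125%
Sample σ = √[Σ(r − μ)² / 7] = √[58.9088 / 7] = √8.4155 = 2.9009%
IR = μ / tracking error = 0.4125 / 2.9009 = 0.1422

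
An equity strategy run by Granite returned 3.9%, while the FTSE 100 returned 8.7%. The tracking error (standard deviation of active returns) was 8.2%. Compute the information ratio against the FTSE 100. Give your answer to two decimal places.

IR = (Rp − Rb) / TE = (3.9% − 8.7%) / 8.2% = -4.80% / 8.2% = -0.5854

-0.59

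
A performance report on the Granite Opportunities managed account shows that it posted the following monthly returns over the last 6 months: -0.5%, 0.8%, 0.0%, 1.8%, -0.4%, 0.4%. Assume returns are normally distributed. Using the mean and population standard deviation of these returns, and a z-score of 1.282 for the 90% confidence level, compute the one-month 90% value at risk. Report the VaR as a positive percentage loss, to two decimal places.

Mean return r̄ = 2.10 / 6 = 0.3500%
Population std dev = √[3.7150 / 6] = 0.7869%
VaR = −(r̄ − z·σ) = −(0.3500 − 1.282 × 0.7869) = −(-0.6588) = 0.6588%

0.66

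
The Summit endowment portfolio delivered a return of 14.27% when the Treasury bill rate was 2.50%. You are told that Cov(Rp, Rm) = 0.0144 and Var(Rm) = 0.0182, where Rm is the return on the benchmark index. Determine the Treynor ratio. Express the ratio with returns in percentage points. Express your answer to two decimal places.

β = Cov / Var = 0.0144 / 0.0182 = 0.7912
Treynor = (Rp − Rf) / β = (14.27% − 2.50%) / 0.7912 = 11.77 / 0.7912 = 14.8761

14.88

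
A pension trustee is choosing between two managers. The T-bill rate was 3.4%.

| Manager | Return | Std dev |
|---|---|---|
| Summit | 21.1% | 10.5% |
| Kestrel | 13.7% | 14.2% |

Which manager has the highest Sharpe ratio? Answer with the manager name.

Summit: Sharpe ratio = (21.1% − 3.4%) / 10.5% = 1.686
Kestrel: Sharpe ratio = (13.7% − 3.4%) / 14.2% = 0.725
Highest: Summit (1.686).

Summit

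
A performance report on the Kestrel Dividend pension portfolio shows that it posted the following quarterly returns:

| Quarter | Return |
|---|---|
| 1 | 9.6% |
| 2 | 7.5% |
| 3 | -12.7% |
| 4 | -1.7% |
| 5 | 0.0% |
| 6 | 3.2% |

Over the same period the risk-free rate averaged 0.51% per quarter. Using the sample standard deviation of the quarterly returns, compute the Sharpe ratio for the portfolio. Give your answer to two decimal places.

Mean return r̄ = 5.90 / 6 = 0.9833%
Σ(r − r̄)² = 317.0283; sample σ = √(317.0283/5) = 7.9628%
Sharpe = (r̄ − rf) / σ = (0.9833 − 0.51) / 7.9628 = 0.4733 / 7.9628 = 0.0594

0.06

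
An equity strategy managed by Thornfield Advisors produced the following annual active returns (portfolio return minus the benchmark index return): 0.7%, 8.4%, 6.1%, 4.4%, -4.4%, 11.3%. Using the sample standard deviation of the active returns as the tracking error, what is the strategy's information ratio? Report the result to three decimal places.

r̄ = (0.7 + 8.4 + 6.1 + 4.4 − 4.4 + 11.3) / 6 = 26.50 / 6 = 4.4167%
Σ(r − r̄)² = 157.6283; sample σ = √(157.6283/5) = 5.6148%
IR = r̄ / tracking error = 4.4167 / 5.6148 = 0.7866

0.787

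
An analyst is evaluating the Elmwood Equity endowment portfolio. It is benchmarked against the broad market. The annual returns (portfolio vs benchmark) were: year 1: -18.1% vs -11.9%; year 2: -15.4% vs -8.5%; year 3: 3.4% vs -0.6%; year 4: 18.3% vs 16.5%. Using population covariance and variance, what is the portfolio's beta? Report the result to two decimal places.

1.31

r̄p = -2.9500%,  r̄m = -1.1250%
Cov = Σ(rp − r̄p)(rm − r̄m) / 4 = 158.2313
Var(rm) = Σ(rm − r̄m)² / 4 = 120.3519
β = Cov / Var = 158.2313 / 120.3519 = 1.3147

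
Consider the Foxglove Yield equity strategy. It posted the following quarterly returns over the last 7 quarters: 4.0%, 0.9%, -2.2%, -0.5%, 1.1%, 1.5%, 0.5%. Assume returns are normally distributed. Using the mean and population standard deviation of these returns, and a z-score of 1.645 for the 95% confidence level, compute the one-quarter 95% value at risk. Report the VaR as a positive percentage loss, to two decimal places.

2.13

μ = (4 + 0.9 − 2.2 − 0.5 + 1.1 + 1.5 + 0.5) / 7 = 0.7571%
Σ(r − μ)² = 21.5971; population σ = √(21.5971/7) = 1.7565%
VaR = −(μ − z·σ) = −(0.7571 − 1.645 × 1.7565) = −(-2.1323) = 2.1323%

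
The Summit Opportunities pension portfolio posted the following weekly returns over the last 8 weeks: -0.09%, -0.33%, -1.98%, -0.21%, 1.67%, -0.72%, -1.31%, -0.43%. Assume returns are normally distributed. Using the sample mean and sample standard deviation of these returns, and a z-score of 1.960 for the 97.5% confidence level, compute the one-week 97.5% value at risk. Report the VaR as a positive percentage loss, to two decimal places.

r̄ = (-0.09 − 0.33 − 1.98 − 0.21 + 1.67 − 0.72 − 1.31 − 0.43) / 8 = -3.400 / 8 = -0.4250%
Sample σ = √[Σ(r − r̄)² / 7] = √[7.8448 / 7] = √1.1207 = 1.0586%
VaR = −(r̄ − z·σ) = −(-0.4250 − 1.960 × 1.0586) = −(-2.4999) = 2.4999%

2.50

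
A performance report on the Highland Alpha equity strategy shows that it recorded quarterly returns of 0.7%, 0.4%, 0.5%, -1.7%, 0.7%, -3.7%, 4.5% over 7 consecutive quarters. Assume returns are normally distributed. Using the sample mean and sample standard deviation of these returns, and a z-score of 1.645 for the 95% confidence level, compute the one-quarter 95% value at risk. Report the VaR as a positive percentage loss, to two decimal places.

3.94

μ = (0.7 + 0.4 + 0.5 − 1.7 + 0.7 − 3.7 + 4.5) / 7 = 0.2000%
Σ(r − μ)² = 37.9400; sample σ = √(37.9400/6) = 2.5146%
VaR = −(μ − z·σ) = −(0.2000 − 1.645 × 2.5146) = −(-3.9365) = 3.9365%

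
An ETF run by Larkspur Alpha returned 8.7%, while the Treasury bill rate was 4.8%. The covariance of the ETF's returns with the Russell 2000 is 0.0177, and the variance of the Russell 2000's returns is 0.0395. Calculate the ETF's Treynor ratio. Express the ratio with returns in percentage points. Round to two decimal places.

8.70

β = Cov / Var = 0.0177 / 0.0395 = 0.4481
Treynor = (Rp − Rf) / β = (8.7% − 4.8%) / 0.4481 = 3.90 / 0.4481 = 8.7034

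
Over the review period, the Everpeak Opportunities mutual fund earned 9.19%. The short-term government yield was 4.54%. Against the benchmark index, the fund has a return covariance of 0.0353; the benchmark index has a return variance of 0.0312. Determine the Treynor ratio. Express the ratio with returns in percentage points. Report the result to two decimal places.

β = Cov / Var = 0.0353 / 0.0312 = 1.1314
Treynor = (Rp − Rf) / β = (9.19% − 4.54%) / 1.1314 = 4.65 / 1.1314 = 4.1100

4.11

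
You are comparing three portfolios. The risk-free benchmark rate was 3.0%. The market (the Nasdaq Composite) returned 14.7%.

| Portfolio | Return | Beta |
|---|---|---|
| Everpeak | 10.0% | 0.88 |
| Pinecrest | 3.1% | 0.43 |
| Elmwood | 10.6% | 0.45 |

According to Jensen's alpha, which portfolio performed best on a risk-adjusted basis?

Everpeak: α = 10.0% − [3.0% + 0.88 × (14.7% − 3.0%)] = -3.296
Pinecrest: α = 3.1% − [3.0% + 0.43 × (14.7% − 3.0%)] = -4.931
Elmwood: α = 10.6% − [3.0% + 0.45 × (14.7% − 3.0%)] = 2.335
Highest: Elmwood (2.335).

Elmwood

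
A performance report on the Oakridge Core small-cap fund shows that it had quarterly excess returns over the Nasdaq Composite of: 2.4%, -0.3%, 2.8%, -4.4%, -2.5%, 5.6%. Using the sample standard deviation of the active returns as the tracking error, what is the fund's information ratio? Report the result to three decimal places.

0.162

Mean return μ = 3.60 / 6 = 0.6000%
Sample σ = √[Σ(r − μ)² / 5] = √[68.5000 / 5] = √13.7000 = 3.7014%
IR = μ / tracking error = 0.6000 / 3.7014 = 0.1621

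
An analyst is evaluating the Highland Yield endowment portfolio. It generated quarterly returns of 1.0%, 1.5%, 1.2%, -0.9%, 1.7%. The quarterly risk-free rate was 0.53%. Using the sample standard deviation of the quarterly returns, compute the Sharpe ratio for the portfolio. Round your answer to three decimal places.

Mean return r̄ = 4.50 / 5 = 0.9000%
Σ(r − r̄)² = (1 − 0.9000)² + (1.5 − 0.9000)² + … = 4.3400
σ = √[4.3400 / 4] = 1.0416%
Sharpe = (r̄ − rf) / σ = (0.9000 − 0.53) / 1.0416 = 0.3700 / 1.0416 = 0.3552

0.355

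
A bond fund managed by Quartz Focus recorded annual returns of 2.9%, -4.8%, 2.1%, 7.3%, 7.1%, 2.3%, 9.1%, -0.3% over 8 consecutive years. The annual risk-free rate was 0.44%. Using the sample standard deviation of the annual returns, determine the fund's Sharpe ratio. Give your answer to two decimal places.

0.61

r̄ = (2.9 − 4.8 + 2.1 + 7.3 + 7.1 + 2.3 + 9.1 − 0.3) / 8 = 25.70 / 8 = 3.2125%
Σ(r − r̄)² = (2.9 − 3.2125)² + (-4.8 − 3.2125)² + … = 145.1888
sample σ = √(145.1888 / 7) = √20.7413 = 4.5543%
Sharpe = (r̄ − rf) / σ = (3.2125 − 0.44) / 4.5543 = 2.7725 / 4.5543 = 0.6088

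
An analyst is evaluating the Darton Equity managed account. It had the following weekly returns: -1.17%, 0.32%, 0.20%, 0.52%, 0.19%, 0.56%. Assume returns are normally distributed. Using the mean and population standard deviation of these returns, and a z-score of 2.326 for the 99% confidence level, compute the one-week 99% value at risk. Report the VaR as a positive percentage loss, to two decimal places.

μ = (-1.17 + 0.32 + 0.2 + 0.52 + 0.19 + 0.56) / 6 = 0.1033%
Σ(r − μ)² = (-1.17 − 0.1033)² + (0.32 − 0.1033)² + … = 2.0673
σ = √[2.0673 / 6] = 0.5870%
VaR = −(μ − z·σ) = −(0.1033 − 2.326 × 0.5870) = −(-1.2621) = 1.2621%

1.26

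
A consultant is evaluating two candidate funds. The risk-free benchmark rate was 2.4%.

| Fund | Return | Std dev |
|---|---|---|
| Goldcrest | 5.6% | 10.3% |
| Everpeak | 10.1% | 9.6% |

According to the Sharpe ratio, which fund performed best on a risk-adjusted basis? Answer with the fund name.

Goldcrest: Sharpe ratio = (5.6% − 2.4%) / 10.3% = 0.311
Everpeak: Sharpe ratio = (10.1% − 2.4%) / 9.6% = 0.802
Highest: Everpeak (0.802).

Everpeak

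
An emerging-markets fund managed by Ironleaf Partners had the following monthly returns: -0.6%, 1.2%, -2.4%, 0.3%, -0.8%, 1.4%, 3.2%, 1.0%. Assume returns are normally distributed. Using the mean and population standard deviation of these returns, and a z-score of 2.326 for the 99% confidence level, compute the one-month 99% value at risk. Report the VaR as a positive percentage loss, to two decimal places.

μ = (-0.6 + 1.2 − 2.4 + 0.3 − 0.8 + 1.4 + 3.2 + 1) / 8 = 0.4125%
Σ(r − μ)² = (-0.6 − 0.4125)² + (1.2 − 0.4125)² + (-2.4 − 0.4125)² + … = 20.1288
σ = √[20.1288 / 8] = 1.5862%
VaR = −(μ − z·σ) = −(0.4125 − 2.326 × 1.5862) = −(-3.2770) = 3.2770%

3.28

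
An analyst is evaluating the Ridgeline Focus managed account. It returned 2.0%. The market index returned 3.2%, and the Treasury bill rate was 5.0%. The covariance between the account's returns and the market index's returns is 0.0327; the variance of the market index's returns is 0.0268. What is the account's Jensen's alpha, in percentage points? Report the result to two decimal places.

β = Cov / Var = 0.0327 / 0.0268 = 1.2201
E[R] = Rf + β(Rm − Rf) = 5.0% + 1.2201 × (3.2% − 5.0%) = 2.8038%
α = Rp − E[R] = 2.0% − 2.8038% = -0.8038

-0.80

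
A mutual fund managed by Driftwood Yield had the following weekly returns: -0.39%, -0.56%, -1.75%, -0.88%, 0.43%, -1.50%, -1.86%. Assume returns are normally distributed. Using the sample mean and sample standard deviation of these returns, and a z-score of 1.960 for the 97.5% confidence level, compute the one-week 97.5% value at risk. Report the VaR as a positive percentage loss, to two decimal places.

μ = (-0.39 − 0.56 − 1.75 − 0.88 + 0.43 − 1.5 − 1.86) / 7 = -0.9300%
Σ(r − μ)² = 4.1428; sample σ = √(4.1428/6) = 0.8309%
VaR = −(μ − z·σ) = −(-0.9300 − 1.960 × 0.8309) = −(-2.5586) = 2.5586%

2.56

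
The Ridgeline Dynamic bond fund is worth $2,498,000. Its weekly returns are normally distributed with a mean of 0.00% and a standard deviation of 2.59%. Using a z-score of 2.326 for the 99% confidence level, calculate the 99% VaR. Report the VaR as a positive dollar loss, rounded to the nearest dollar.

$150,488

Return at the 99% tail: μ − z·σ = 0.00% − 2.326 × 2.59% = 0 − 6.02434 = -6.02434%
VaR = −(-6.02434%) × $2,498,000 = 6.02434% × $2,498,000 = $150,488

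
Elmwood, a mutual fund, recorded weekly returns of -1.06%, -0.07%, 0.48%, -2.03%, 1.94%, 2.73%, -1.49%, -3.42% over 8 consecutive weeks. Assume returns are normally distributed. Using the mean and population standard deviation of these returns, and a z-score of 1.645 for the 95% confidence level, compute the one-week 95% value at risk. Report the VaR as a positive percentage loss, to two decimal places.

3.53

Mean return r̄ = -2.920 / 8 = -0.3650%
Σ(r − r̄)² = (-1.06 − (-0.3650))² + (-0.07 − (-0.3650))² + … = 29.5470
σ = √[29.5470 / 8] = 1.9218%
VaR = −(r̄ − z·σ) = −(-0.3650 − 1.645 × 1.9218) = −(-3.5264) = 3.5264%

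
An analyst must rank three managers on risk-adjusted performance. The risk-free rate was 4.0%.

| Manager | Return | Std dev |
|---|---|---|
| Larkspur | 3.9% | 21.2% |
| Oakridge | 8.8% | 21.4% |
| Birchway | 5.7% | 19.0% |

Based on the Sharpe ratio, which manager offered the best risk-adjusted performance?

Larkspur: Sharpe ratio = (3.9% − 4.0%) / 21.2% = -0.005
Oakridge: Sharpe ratio = (8.8% − 4.0%) / 21.4% = 0.224
Birchway: Sharpe ratio = (5.7% − 4.0%) / 19.0% = 0.089
Highest: Oakridge (0.224).

Oakridge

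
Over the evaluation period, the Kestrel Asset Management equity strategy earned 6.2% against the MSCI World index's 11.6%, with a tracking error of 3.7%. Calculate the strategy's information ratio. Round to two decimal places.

-1.46

IR = (Rp − Rb) / TE = (6.2% − 11.6%) / 3.7% = -5.40% / 3.7% = -1.4595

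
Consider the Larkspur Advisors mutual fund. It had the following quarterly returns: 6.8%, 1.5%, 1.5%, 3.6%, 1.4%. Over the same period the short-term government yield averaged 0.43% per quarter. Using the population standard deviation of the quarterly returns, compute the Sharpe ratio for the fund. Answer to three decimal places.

1.210

μ = (6.8 + 1.5 + 1.5 + 3.6 + 1.4) / 5 = 2.9600%
Σ(r − μ)² = (6.8 − 2.9600)² + (1.5 − 2.9600)² + … = 21.8520
σ = √[21.8520 / 5] = 2.0906%
Sharpe = (μ − rf) / σ = (2.9600 − 0.43) / 2.0906 = 2.5300 / 2.0906 = 1.2102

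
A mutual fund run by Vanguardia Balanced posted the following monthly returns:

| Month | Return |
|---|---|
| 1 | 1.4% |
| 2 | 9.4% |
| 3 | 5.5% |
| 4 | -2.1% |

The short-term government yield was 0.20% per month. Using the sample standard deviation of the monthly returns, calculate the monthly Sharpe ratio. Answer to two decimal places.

r̄ = (1.4 + 9.4 + 5.5 − 2.1) / 4 = 3.5500%
Sample σ = √[Σ(r − r̄)² / 3] = √[74.5700 / 3] = √24.8567 = 4.9856%
Sharpe = (r̄ − rf) / σ = (3.5500 − 0.2) / 4.9856 = 3.3500 / 4.9856 = 0.6719

0.67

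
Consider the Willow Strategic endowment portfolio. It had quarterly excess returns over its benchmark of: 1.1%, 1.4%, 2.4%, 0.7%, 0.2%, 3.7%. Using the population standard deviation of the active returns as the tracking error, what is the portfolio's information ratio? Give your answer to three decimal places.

1.362

Mean return μ = 9.50 / 6 = 1.5833%
Population σ = √[Σ(r − μ)² / 6] = √[8.1083 / 6] = √1.3514 = 1.1625%
IR = μ / tracking error = 1.5833 / 1.1625 = 1.3620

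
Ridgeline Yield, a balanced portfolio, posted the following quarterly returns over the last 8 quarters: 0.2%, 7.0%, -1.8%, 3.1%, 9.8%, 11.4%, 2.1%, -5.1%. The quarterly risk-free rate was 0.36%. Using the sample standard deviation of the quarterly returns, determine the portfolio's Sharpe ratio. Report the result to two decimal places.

Mean return r̄ = 26.70 / 8 = 3.3375%
Sample σ = √[Σ(r − r̄)² / 7] = √[229.1988 / 7] = √32.7427 = 5.7221%
Sharpe = (r̄ − rf) / σ = (3.3375 − 0.36) / 5.7221 = 2.9775 / 5.7221 = 0.5204

0.52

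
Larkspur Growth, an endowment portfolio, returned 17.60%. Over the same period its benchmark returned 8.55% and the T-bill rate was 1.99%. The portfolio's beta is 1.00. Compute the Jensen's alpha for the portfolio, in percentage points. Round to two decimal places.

9.05

CAPM expected return = Rf + β(Rm − Rf) = 1.99% + 1.00 × (8.55% − 1.99%) = 1.99 + 1.00 × 6.56 = 8.5500%
Jensen's α = Rp − E[R] = 17.60% − 8.5500% = 9.0500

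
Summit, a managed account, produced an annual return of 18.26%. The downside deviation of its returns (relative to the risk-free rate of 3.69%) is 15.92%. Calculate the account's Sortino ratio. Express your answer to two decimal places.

0.92

Sortino = (Rp − Rf) / σd = (18.26% − 3.69%) / 15.92% = 14.57% / 15.92% = 0.9152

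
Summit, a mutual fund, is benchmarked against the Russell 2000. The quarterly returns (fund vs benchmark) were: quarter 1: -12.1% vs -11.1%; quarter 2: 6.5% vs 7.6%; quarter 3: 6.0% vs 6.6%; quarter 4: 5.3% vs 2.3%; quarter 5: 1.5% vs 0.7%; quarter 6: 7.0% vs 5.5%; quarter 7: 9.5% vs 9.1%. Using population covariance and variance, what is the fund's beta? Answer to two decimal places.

1.03

r̄p = 3.3857%,  r̄m = 2.9571%
Cov = Σ(rp − r̄p)(rm − r̄m) / 7 = 41.6308
Var(rm) = Σ(rm − r̄m)² / 7 = 40.3082
β = Cov / Var = 41.6308 / 40.3082 = 1.0328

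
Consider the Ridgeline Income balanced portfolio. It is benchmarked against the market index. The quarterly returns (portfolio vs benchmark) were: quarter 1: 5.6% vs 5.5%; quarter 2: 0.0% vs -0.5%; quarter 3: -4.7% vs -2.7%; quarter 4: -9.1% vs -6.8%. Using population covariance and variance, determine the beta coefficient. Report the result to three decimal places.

r̄p = -2.0500%,  r̄m = -1.1250%
Cov = Σ(rp − r̄p)(rm − r̄m) / 4 = 24.0363
Var(rm) = Σ(rm − r̄m)² / 4 = 19.7419
β = Cov / Var = 24.0363 / 19.7419 = 1.2175

1.218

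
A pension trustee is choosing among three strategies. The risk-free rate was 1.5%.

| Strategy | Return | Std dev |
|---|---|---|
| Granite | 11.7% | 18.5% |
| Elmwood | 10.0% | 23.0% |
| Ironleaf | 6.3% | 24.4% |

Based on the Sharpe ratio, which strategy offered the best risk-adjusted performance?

Granite

Granite: Sharpe ratio = (11.7% − 1.5%) / 18.5% = 0.551
Elmwood: Sharpe ratio = (10.0% − 1.5%) / 23.0% = 0.370
Ironleaf: Sharpe ratio = (6.3% − 1.5%) / 24.4% = 0.197
Highest: Granite (0.551).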